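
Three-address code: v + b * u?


Break into single-operator statements:
t1 = b * u
t2 = v + t1


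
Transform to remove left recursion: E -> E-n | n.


Left-recursive alternatives: E-n; non-recursive: n
Introduce E': E -> nE', E' -> -nE' | ε


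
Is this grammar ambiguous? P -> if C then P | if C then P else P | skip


dangling else: 'if C then if C then skip else skip' parses two ways
Ambiguous


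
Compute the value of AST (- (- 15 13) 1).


Evaluate inner: (- 15 13) = 2
Evaluate root: (- 2 1) = 1
Result: 1


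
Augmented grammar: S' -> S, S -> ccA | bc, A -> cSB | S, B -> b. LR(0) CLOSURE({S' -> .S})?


Start: S' -> .S
For each item with dot before a nonterminal B, add B -> .γ for every B-production
Closure: [S' -> .S, S -> .ccA, S -> .bc]


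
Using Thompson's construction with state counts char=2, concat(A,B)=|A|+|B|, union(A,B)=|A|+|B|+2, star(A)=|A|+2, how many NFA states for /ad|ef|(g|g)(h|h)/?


Syntax tree has 8 char leaf(s), 4 union(s), 0 star(s)
chars contribute 8×2 = 16; each union adds +2; each star adds +2
Total: 16 + 8 + 0 = 24 states


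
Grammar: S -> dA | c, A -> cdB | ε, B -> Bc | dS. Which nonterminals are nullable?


A nonterminal is nullable iff some alternative derives ε (directly, or every symbol in it is nullable)
Nullable: {A}


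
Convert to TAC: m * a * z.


Break into single-operator statements:
t1 = m * a
t2 = t1 * z


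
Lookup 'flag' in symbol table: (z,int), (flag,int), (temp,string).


Lookup 'flag' → type int


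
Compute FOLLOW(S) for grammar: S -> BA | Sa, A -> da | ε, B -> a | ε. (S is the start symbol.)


$ ∈ FOLLOW(S). For each A -> αBβ: add FIRST(β)\{ε} to FOLLOW(B); if β nullable, add FOLLOW(A).
FOLLOW(S) = {$, a}


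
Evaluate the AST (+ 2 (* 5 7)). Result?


Evaluate inner: (* 5 7) = 35
Evaluate root: (+ 2 35) = 37
Result: 37


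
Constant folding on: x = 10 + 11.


10 + 11 = 21 at compile time
Optimized: x = 21


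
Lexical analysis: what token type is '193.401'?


Pattern: digits with a decimal point
Type: FLOAT_LITERAL


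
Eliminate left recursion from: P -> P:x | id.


Left-recursive alternatives: P:x; non-recursive: id
Introduce P': P -> idP', P' -> :xP' | ε


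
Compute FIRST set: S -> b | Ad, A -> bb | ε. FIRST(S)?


Per alternative of S: FIRST(b) = {b}; FIRST(Ad) = {b, d}
FIRST(S) = {b, d}


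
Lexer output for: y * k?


Scan left to right, longest-match per lexeme
Tokens: ID(y), OP(*), ID(k)


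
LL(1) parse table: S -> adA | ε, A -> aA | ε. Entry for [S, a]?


For [S, a]: 'a' ∈ FIRST(adA)
Entry: S -> adA


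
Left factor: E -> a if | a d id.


Common prefix: 'a'
Factored: E -> a E', E' -> if | d id


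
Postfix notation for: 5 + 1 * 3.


* has higher precedence, evaluate 1*3 first
Postfix: 5 1 3 * +


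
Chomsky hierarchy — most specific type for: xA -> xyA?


LHS has context (more than one symbol) and |LHS| ≤ |RHS|
Classification: Type 1 (Context-Sensitive)


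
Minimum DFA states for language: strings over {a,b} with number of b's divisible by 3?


Track (count of b) mod 3: states 0..2, accept at 0
Minimal DFA: 3 states


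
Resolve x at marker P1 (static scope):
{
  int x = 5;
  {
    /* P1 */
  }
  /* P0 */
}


P1's block does not declare x; resolves to the enclosing declaration at depth 0
x = 5


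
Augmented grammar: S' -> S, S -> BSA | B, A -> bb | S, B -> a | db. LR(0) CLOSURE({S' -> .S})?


Start: S' -> .S
For each item with dot before a nonterminal B, add B -> .γ for every B-production
Closure: [S' -> .S, S -> .BSA, S -> .B, B -> .a, B -> .db]


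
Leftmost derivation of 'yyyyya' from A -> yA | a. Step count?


Derivation: A => yA => yyA => yyyA => yyyyA => yyyyyA => yyyyya
Steps: 6


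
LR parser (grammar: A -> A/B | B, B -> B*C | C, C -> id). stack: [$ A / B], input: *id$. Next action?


'*' can extend B; shift to build B -> B*C
Action: shift


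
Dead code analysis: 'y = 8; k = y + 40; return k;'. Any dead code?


y is read by k's definition; k is returned
No dead code


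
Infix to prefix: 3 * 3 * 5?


left-to-right (same/higher precedence on left): tree is (* (* 3 3) 5)
Prefix: * * 3 3 5


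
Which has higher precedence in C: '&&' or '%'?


'%' is multiplicative (level 10); '&&' is logical AND (level 2)
Higher level binds tighter
'%' has higher precedence than '&&'


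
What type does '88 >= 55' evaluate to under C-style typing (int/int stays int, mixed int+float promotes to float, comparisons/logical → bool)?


Operand types: int >= int
Rule: comparison yields bool
Result type: bool


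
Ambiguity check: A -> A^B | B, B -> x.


precedence layered via separate nonterminal B: deterministic
Unambiguous


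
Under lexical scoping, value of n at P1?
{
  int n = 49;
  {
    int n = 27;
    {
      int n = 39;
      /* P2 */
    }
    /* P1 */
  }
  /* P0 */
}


n declared in the same block as P1
n = 27


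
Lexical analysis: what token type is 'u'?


Pattern: letter/underscore followed by alphanumerics, not a keyword
Type: IDENTIFIER


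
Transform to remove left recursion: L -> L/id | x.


Left-recursive alternatives: L/id; non-recursive: x
Introduce L': L -> xL', L' -> /idL' | ε


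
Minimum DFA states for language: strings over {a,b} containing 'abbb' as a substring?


KMP-style automaton: 4 progress states + 1 absorbing accept = 5
Minimal DFA: 5 states


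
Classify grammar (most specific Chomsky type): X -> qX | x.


Right-linear: every RHS is a terminal or a terminal followed by one nonterminal
Classification: Type 3 (Regular)


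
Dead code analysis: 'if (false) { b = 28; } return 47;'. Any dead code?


condition is constant false, so the whole block is unreachable
Dead: 'if (false) { b = 28; }'


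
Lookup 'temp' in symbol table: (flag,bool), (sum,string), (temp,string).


Lookup 'temp' → type string


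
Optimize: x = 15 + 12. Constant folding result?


15 + 12 = 27 at compile time
Optimized: x = 27


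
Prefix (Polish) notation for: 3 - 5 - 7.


left-to-right (same/higher precedence on left): tree is (- (- 3 5) 7)
Prefix: - - 3 5 7


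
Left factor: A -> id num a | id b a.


Common prefix: 'id'
Factored: A -> id A', A' -> num a | b a


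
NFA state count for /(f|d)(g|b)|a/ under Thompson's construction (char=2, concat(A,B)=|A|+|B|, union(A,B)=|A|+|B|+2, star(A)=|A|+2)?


Syntax tree has 5 char leaf(s), 3 union(s), 0 star(s)
chars contribute 5×2 = 10; each union adds +2; each star adds +2
Total: 10 + 6 + 0 = 16 states


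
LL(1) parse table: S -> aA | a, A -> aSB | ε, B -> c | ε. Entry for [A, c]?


For [A, c]: ε is nullable and 'c' ∈ FOLLOW(A)
Entry: A -> ε


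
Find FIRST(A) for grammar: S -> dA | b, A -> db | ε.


Per alternative of A: FIRST(db) = {d}; FIRST(ε) = {ε}
FIRST(A) = {d, ε}


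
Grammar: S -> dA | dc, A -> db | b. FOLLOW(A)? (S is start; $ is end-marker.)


$ ∈ FOLLOW(S). For each A -> αBβ: add FIRST(β)\{ε} to FOLLOW(B); if β nullable, add FOLLOW(A).
FOLLOW(A) = {$}


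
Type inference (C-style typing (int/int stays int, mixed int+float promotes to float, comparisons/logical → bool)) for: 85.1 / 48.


Operand types: float / int
Rule: mixed int/float promotes to float; int/int stays int
Result type: float


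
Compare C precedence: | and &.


'&' is bitwise AND (level 5); '|' is bitwise OR (level 3)
Higher level binds tighter
'&' has higher precedence than '|'


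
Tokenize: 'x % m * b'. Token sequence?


Scan left to right, longest-match per lexeme
Tokens: ID(x), OP(%), ID(m), OP(*), ID(b)


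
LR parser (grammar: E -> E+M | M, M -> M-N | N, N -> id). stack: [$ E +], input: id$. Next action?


no handle ('E+' is not any RHS); shift 'id'
Action: shift


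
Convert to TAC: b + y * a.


Break into single-operator statements:
t1 = y * a
t2 = b + t1


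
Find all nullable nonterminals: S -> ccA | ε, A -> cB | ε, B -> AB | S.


A nonterminal is nullable iff some alternative derives ε (directly, or every symbol in it is nullable)
Nullable: {A, B, S}


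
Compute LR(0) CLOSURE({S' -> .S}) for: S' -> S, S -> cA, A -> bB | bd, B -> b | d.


Start: S' -> .S
For each item with dot before a nonterminal B, add B -> .γ for every B-production
Closure: [S' -> .S, S -> .cA]


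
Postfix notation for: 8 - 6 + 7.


Left to right (same or higher precedence on left)
Postfix: 8 6 - 7 +


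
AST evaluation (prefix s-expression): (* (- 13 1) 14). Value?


Evaluate inner: (- 13 1) = 12
Evaluate root: (* 12 14) = 168
Result: 168


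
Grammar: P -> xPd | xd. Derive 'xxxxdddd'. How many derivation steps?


Derivation: P => xPd => xxPdd => xxxPddd => xxxxdddd
Steps: 4


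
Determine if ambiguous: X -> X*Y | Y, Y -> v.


precedence layered via separate nonterminal Y: deterministic
Unambiguous


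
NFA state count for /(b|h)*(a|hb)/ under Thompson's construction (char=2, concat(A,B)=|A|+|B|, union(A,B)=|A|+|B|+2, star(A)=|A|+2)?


Syntax tree has 5 char leaf(s), 2 union(s), 1 star(s)
chars contribute 5×2 = 10; each union adds +2; each star adds +2
Total: 10 + 4 + 2 = 16 states


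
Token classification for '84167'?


Pattern: digits only
Type: INTEGER_LITERAL


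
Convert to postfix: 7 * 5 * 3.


Left to right (same or higher precedence on left)
Postfix: 7 5 * 3 *


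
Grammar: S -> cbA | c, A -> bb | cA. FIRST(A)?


Per alternative of A: FIRST(bb) = {b}; FIRST(cA) = {c}
FIRST(A) = {b, c}


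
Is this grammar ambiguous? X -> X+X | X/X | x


'x+x/x' has two parse trees (no precedence encoded between + and /)
Ambiguous


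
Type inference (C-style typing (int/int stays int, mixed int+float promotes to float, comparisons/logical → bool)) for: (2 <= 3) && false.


Operand types: bool && bool
Rule: logical operators take bool operands and yield bool
Result type: bool


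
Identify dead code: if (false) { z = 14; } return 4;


condition is constant false, so the whole block is unreachable
Dead: 'if (false) { z = 14; }'


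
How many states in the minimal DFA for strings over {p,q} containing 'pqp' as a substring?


KMP-style automaton: 3 progress states + 1 absorbing accept = 4
Minimal DFA: 4 states


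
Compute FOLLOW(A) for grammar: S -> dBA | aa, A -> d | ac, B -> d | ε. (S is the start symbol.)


$ ∈ FOLLOW(S). For each A -> αBβ: add FIRST(β)\{ε} to FOLLOW(B); if β nullable, add FOLLOW(A).
FOLLOW(A) = {$}


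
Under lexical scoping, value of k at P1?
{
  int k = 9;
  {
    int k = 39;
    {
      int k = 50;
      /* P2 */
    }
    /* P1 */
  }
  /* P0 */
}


k declared in the same block as P1
k = 39


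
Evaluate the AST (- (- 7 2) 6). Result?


Evaluate inner: (- 7 2) = 5
Evaluate root: (- 5 6) = -1
Result: -1


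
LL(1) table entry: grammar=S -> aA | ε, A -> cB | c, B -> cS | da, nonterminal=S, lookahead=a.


For [S, a]: 'a' ∈ FIRST(aA)
Entry: S -> aA


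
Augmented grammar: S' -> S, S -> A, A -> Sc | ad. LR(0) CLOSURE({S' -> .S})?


Start: S' -> .S
For each item with dot before a nonterminal B, add B -> .γ for every B-production
Closure: [S' -> .S, S -> .A, A -> .Sc, A -> .ad]


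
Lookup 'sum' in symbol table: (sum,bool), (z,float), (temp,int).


Lookup 'sum' → type bool


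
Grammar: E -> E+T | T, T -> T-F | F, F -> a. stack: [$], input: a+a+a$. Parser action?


no handle on stack; shift 'a'
Action: shift


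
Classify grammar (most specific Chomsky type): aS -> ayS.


LHS has context (more than one symbol) and |LHS| ≤ |RHS|
Classification: Type 1 (Context-Sensitive)


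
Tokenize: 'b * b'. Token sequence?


Scan left to right, longest-match per lexeme
Tokens: ID(b), OP(*), ID(b)


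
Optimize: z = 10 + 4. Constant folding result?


10 + 4 = 14 at compile time
Optimized: z = 14


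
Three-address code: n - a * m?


Break into single-operator statements:
t1 = a * m
t2 = n - t1


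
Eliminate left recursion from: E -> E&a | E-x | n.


Left-recursive alternatives: E&a, E-x; non-recursive: n
Introduce E': E -> nE', E' -> &aE' | -xE' | ε


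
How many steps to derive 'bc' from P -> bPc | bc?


Derivation: P => bc
Steps: 1


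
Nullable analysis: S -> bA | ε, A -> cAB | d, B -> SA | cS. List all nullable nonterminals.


A nonterminal is nullable iff some alternative derives ε (directly, or every symbol in it is nullable)
Nullable: {S}


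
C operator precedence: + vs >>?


'+' is additive (level 9); '>>' is shift (level 8)
Higher level binds tighter
'+' has higher precedence than '>>'


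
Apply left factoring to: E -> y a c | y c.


Common prefix: 'y'
Factored: E -> y E', E' -> a c | c


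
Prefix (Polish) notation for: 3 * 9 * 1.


left-to-right (same/higher precedence on left): tree is (* (* 3 9) 1)
Prefix: * * 3 9 1


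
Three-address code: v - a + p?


Break into single-operator statements:
t1 = v - a
t2 = t1 + p


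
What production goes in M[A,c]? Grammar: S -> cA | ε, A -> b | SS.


For [A, c]: 'c' ∈ FIRST(SS)
Entry: A -> SS


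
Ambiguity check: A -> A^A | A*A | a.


'a^a*a' has two parse trees (no precedence encoded between ^ and *)
Ambiguous


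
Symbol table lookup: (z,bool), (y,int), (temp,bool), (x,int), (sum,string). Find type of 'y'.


Lookup 'y' → type int


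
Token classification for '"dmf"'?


Pattern: double-quoted sequence
Type: STRING_LITERAL


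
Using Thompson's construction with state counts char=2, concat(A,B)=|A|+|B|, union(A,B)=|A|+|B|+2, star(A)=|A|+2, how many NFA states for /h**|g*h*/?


Syntax tree has 3 char leaf(s), 1 union(s), 4 star(s)
chars contribute 3×2 = 6; each union adds +2; each star adds +2
Total: 6 + 2 + 8 = 16 states


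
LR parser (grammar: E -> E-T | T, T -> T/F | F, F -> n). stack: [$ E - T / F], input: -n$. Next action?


handle 'T/F' on top
Action: reduce (T -> T/F)


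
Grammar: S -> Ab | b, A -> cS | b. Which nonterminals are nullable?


A nonterminal is nullable iff some alternative derives ε (directly, or every symbol in it is nullable)
Nullable: {}


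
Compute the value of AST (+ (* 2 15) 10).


Evaluate inner: (* 2 15) = 30
Evaluate root: (+ 30 10) = 40
Result: 40


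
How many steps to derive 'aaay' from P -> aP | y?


Derivation: P => aP => aaP => aaaP => aaay
Steps: 4


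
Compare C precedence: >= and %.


'%' is multiplicative (level 10); '>=' is relational (level 7)
Higher level binds tighter
'%' has higher precedence than '>='


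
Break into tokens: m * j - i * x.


Scan left to right, longest-match per lexeme
Tokens: ID(m), OP(*), ID(j), OP(-), ID(i), OP(*), ID(x)


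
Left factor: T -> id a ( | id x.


Common prefix: 'id'
Factored: T -> id T', T' -> a ( | x


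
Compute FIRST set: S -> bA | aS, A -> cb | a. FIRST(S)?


Per alternative of S: FIRST(bA) = {b}; FIRST(aS) = {a}
FIRST(S) = {a, b}


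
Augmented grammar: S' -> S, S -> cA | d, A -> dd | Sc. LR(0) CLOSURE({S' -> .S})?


Start: S' -> .S
For each item with dot before a nonterminal B, add B -> .γ for every B-production
Closure: [S' -> .S, S -> .cA, S -> .d]


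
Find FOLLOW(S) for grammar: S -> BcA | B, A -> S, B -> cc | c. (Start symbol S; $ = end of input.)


$ ∈ FOLLOW(S). For each A -> αBβ: add FIRST(β)\{ε} to FOLLOW(B); if β nullable, add FOLLOW(A).
FOLLOW(S) = {$}


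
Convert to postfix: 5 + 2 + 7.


Left to right (same or higher precedence on left)
Postfix: 5 2 + 7 +


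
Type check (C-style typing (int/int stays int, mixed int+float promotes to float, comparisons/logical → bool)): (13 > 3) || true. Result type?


Operand types: bool || bool
Rule: logical operators take bool operands and yield bool
Result type: bool


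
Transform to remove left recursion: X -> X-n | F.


Left-recursive alternatives: X-n; non-recursive: F
Introduce X': X -> FX', X' -> -nX' | ε


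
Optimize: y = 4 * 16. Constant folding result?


4 * 16 = 64 at compile time
Optimized: y = 64


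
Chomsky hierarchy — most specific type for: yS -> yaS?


LHS has context (more than one symbol) and |LHS| ≤ |RHS|
Classification: Type 1 (Context-Sensitive)


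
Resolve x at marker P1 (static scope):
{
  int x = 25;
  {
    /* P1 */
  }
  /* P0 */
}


P1's block does not declare x; resolves to the enclosing declaration at depth 0
x = 25


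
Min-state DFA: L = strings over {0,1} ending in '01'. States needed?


Track the longest suffix of input matching a prefix of '01': 3 classes (prefixes of length 0..2)
Minimal DFA: 3 states


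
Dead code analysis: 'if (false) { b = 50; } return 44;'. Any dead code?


condition is constant false, so the whole block is unreachable
Dead: 'if (false) { b = 50; }'


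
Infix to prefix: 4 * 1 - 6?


left-to-right (same/higher precedence on left): tree is (- (* 4 1) 6)
Prefix: - * 4 1 6


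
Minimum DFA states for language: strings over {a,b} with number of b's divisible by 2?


Track (count of b) mod 2: states 0..1, accept at 0
Minimal DFA: 2 states


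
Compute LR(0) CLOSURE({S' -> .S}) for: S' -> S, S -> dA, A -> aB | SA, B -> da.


Start: S' -> .S
For each item with dot before a nonterminal B, add B -> .γ for every B-production
Closure: [S' -> .S, S -> .dA]


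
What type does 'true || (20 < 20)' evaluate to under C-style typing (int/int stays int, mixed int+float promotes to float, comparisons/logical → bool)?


Operand types: bool || bool
Rule: logical operators take bool operands and yield bool
Result type: bool


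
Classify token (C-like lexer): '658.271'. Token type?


Pattern: digits with a decimal point
Type: FLOAT_LITERAL


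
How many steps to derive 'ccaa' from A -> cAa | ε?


Derivation: A => cAa => ccAaa => ccaa
Steps: 3


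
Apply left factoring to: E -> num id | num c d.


Common prefix: 'num'
Factored: E -> num E', E' -> id | c d


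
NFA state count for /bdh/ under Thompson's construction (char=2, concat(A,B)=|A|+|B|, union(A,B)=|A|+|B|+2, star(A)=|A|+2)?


Syntax tree has 3 char leaf(s), 0 union(s), 0 star(s)
chars contribute 3×2 = 6; each union adds +2; each star adds +2
Total: 6 + 0 + 0 = 6 states


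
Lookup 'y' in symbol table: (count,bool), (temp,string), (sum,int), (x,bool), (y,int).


Lookup 'y' → type int


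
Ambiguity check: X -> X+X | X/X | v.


'v+v/v' has two parse trees (no precedence encoded between + and /)
Ambiguous


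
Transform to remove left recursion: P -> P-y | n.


Left-recursive alternatives: P-y; non-recursive: n
Introduce P': P -> nP', P' -> -yP' | ε


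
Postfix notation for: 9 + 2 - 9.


Left to right (same or higher precedence on left)
Postfix: 9 2 + 9 -


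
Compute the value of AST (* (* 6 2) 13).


Evaluate inner: (* 6 2) = 12
Evaluate root: (* 12 13) = 156
Result: 156


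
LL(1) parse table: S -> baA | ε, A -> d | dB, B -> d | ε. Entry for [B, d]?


For [B, d]: 'd' ∈ FIRST(d)
Entry: B -> d


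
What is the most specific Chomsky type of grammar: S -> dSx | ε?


Single nonterminal LHS, but d^n x^n is not regular
Classification: Type 2 (Context-Free)


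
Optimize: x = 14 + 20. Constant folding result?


14 + 20 = 34 at compile time
Optimized: x = 34


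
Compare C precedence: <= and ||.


'<=' is relational (level 7); '||' is logical OR (level 1)
Higher level binds tighter
'<=' has higher precedence than '||'


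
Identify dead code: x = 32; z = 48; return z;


x is assigned but never read
Dead: 'x = 32'


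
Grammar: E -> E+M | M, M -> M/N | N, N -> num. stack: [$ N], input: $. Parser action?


'N' (not preceded by M/) is the handle for M -> N
Action: reduce (M -> N)


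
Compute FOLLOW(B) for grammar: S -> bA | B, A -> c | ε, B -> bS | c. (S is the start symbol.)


$ ∈ FOLLOW(S). For each A -> αBβ: add FIRST(β)\{ε} to FOLLOW(B); if β nullable, add FOLLOW(A).
FOLLOW(B) = {$}


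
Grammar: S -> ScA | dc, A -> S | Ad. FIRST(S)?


Per alternative of S: FIRST(ScA) = {d}; FIRST(dc) = {d}
FIRST(S) = {d}


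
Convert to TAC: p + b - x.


Break into single-operator statements:
t1 = p + b
t2 = t1 - x


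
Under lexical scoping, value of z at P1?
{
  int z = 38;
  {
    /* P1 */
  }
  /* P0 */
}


P1's block does not declare z; resolves to the enclosing declaration at depth 0
z = 38


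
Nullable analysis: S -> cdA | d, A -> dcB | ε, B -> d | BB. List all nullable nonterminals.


A nonterminal is nullable iff some alternative derives ε (directly, or every symbol in it is nullable)
Nullable: {A}


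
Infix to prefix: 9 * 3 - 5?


left-to-right (same/higher precedence on left): tree is (- (* 9 3) 5)
Prefix: - * 9 3 5


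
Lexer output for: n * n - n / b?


Scan left to right, longest-match per lexeme
Tokens: ID(n), OP(*), ID(n), OP(-), ID(n), OP(/), ID(b)


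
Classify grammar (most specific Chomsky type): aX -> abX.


LHS has context (more than one symbol) and |LHS| ≤ |RHS|
Classification: Type 1 (Context-Sensitive)


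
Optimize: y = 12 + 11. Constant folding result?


12 + 11 = 23 at compile time
Optimized: y = 23


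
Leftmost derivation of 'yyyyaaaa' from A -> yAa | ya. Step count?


Derivation: A => yAa => yyAaa => yyyAaaa => yyyyaaaa
Steps: 4


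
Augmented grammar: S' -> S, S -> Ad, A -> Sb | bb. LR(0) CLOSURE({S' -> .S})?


Start: S' -> .S
For each item with dot before a nonterminal B, add B -> .γ for every B-production
Closure: [S' -> .S, S -> .Ad, A -> .Sb, A -> .bb]


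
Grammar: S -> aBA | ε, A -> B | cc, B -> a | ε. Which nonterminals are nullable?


A nonterminal is nullable iff some alternative derives ε (directly, or every symbol in it is nullable)
Nullable: {A, B, S}


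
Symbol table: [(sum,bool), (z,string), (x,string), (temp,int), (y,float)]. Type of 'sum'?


Lookup 'sum' → type bool


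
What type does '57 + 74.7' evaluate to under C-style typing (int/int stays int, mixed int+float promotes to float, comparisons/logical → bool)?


Operand types: int + float
Rule: mixed int/float promotes to float; int/int stays int
Result type: float


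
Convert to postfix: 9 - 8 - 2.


Left to right (same or higher precedence on left)
Postfix: 9 8 - 2 -


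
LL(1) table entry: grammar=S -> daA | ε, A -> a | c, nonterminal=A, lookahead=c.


For [A, c]: 'c' ∈ FIRST(c)
Entry: A -> c


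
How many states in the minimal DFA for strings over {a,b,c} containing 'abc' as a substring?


KMP-style automaton: 3 progress states + 1 absorbing accept = 4
Minimal DFA: 4 states


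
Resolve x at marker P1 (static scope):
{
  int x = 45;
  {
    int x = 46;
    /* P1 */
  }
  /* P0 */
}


x declared in the same block as P1
x = 46


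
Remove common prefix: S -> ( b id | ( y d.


Common prefix: '('
Factored: S -> ( S', S' -> b id | y d


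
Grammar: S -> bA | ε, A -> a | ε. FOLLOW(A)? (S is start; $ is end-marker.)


$ ∈ FOLLOW(S). For each A -> αBβ: add FIRST(β)\{ε} to FOLLOW(B); if β nullable, add FOLLOW(A).
FOLLOW(A) = {$}


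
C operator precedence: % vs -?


'%' is multiplicative (level 10); '-' is additive (level 9)
Higher level binds tighter
'%' has higher precedence than '-'


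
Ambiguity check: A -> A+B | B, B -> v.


precedence layered via separate nonterminal B: deterministic
Unambiguous


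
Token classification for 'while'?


Pattern: reserved word
Type: KEYWORD


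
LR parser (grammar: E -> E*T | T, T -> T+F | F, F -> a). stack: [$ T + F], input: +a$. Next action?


handle 'T+F' on top
Action: reduce (T -> T+F)


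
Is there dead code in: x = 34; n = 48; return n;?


x is assigned but never read
Dead: 'x = 34'


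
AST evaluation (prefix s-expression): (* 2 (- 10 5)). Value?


Evaluate inner: (- 10 5) = 5
Evaluate root: (* 2 5) = 10
Result: 10


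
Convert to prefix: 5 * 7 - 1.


left-to-right (same/higher precedence on left): tree is (- (* 5 7) 1)
Prefix: - * 5 7 1


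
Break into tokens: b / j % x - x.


Scan left to right, longest-match per lexeme
Tokens: ID(b), OP(/), ID(j), OP(%), ID(x), OP(-), ID(x)


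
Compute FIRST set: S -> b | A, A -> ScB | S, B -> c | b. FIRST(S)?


Per alternative of S: FIRST(b) = {b}; FIRST(A) = {b}
FIRST(S) = {b}


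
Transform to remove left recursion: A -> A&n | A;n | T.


Left-recursive alternatives: A&n, A;n; non-recursive: T
Introduce A': A -> TA', A' -> &nA' | ;nA' | ε


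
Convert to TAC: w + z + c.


Break into single-operator statements:
t1 = w + z
t2 = t1 + c


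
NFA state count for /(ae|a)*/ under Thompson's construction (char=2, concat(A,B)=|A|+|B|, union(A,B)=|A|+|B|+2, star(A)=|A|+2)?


Syntax tree has 3 char leaf(s), 1 union(s), 1 star(s)
chars contribute 3×2 = 6; each union adds +2; each star adds +2
Total: 6 + 2 + 2 = 10 states


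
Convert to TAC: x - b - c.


Break into single-operator statements:
t1 = x - b
t2 = t1 - c


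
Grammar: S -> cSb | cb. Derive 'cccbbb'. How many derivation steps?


Derivation: S => cSb => ccSbb => cccbbb
Steps: 3


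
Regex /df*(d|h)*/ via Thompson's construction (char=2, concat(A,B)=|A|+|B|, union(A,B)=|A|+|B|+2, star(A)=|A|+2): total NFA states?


Syntax tree has 4 char leaf(s), 1 union(s), 2 star(s)
chars contribute 4×2 = 8; each union adds +2; each star adds +2
Total: 8 + 2 + 4 = 14 states


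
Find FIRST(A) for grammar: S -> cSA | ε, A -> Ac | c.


Per alternative of A: FIRST(Ac) = {c}; FIRST(c) = {c}
FIRST(A) = {c}


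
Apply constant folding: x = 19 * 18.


19 * 18 = 342 at compile time
Optimized: x = 342


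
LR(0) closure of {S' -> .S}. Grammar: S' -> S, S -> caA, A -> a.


Start: S' -> .S
For each item with dot before a nonterminal B, add B -> .γ for every B-production
Closure: [S' -> .S, S -> .caA]


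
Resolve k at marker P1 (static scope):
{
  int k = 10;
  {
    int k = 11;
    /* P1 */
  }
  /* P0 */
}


k declared in the same block as P1
k = 11


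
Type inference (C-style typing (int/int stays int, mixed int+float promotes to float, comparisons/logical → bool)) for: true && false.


Operand types: bool && bool
Rule: logical operators take bool operands and yield bool
Result type: bool


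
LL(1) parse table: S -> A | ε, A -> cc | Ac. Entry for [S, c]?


For [S, c]: 'c' ∈ FIRST(A)
Entry: S -> A


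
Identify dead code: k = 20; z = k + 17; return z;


k is read by z's definition; z is returned
No dead code


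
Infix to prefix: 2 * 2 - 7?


left-to-right (same/higher precedence on left): tree is (- (* 2 2) 7)
Prefix: - * 2 2 7


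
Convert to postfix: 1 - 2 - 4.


Left to right (same or higher precedence on left)
Postfix: 1 2 - 4 -


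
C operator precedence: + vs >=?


'+' is additive (level 9); '>=' is relational (level 7)
Higher level binds tighter
'+' has higher precedence than '>='


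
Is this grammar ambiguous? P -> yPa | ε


balanced y^n…a^n: each string has a unique parse
Unambiguous


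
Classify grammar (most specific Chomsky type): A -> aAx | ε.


Single nonterminal LHS, but a^n x^n is not regular
Classification: Type 2 (Context-Free)


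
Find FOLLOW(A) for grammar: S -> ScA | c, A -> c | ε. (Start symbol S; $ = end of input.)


$ ∈ FOLLOW(S). For each A -> αBβ: add FIRST(β)\{ε} to FOLLOW(B); if β nullable, add FOLLOW(A).
FOLLOW(A) = {$, c}


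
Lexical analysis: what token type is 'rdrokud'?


Pattern: letter/underscore followed by alphanumerics, not a keyword
Type: IDENTIFIER


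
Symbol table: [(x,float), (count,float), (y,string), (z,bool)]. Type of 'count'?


Lookup 'count' → type float


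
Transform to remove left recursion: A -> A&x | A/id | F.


Left-recursive alternatives: A&x, A/id; non-recursive: F
Introduce A': A -> FA', A' -> &xA' | /idA' | ε


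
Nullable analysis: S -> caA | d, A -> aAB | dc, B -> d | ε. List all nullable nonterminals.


A nonterminal is nullable iff some alternative derives ε (directly, or every symbol in it is nullable)
Nullable: {B}


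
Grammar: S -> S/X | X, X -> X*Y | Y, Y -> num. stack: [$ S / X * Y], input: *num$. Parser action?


handle 'X*Y' on top
Action: reduce (X -> X*Y)


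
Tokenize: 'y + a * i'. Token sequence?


Scan left to right, longest-match per lexeme
Tokens: ID(y), OP(+), ID(a), OP(*), ID(i)


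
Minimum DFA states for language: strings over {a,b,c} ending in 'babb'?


Track the longest suffix of input matching a prefix of 'babb': 5 classes (prefixes of length 0..4)
Minimal DFA: 5 states


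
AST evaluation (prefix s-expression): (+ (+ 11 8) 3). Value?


Evaluate inner: (+ 11 8) = 19
Evaluate root: (+ 19 3) = 22
Result: 22


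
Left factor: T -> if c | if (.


Common prefix: 'if'
Factored: T -> if T', T' -> c | (


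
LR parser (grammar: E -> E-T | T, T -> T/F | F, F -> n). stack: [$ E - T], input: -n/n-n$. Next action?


handle 'E-T' on top; lookahead ∈ FOLLOW(E) = {-, $}
Action: reduce (E -> E-T)


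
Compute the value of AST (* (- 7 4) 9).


Evaluate inner: (- 7 4) = 3
Evaluate root: (* 3 9) = 27
Result: 27


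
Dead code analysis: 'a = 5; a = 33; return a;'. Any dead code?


first assignment to a is overwritten before any read
Dead: 'a = 5'


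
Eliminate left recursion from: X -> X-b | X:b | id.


Left-recursive alternatives: X-b, X:b; non-recursive: id
Introduce X': X -> idX', X' -> -bX' | :bX' | ε


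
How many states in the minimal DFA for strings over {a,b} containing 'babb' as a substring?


KMP-style automaton: 4 progress states + 1 absorbing accept = 5
Minimal DFA: 5 states


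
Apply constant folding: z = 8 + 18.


8 + 18 = 26 at compile time
Optimized: z = 26


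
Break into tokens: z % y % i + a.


Scan left to right, longest-match per lexeme
Tokens: ID(z), OP(%), ID(y), OP(%), ID(i), OP(+), ID(a)


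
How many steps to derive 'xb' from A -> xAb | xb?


Derivation: A => xb
Steps: 1


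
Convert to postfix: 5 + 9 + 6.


Left to right (same or higher precedence on left)
Postfix: 5 9 + 6 +


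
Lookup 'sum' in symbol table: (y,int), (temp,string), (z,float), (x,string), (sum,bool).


Lookup 'sum' → type bool


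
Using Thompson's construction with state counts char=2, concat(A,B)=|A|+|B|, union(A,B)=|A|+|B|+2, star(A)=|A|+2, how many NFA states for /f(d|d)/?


Syntax tree has 3 char leaf(s), 1 union(s), 0 star(s)
chars contribute 3×2 = 6; each union adds +2; each star adds +2
Total: 6 + 2 + 0 = 8 states


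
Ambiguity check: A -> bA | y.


right-linear, alternatives start with distinct terminals 'b' vs 'y': unique leftmost derivation
Unambiguous


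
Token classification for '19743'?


Pattern: digits only
Type: INTEGER_LITERAL


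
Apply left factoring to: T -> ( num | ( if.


Common prefix: '('
Factored: T -> ( T', T' -> num | if


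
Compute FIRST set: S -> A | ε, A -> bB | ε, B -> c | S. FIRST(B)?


Per alternative of B: FIRST(c) = {c}; FIRST(S) = {b, ε}
FIRST(B) = {b, c, ε}


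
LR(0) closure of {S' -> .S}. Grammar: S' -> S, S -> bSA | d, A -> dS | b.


Start: S' -> .S
For each item with dot before a nonterminal B, add B -> .γ for every B-production
Closure: [S' -> .S, S -> .bSA, S -> .d]


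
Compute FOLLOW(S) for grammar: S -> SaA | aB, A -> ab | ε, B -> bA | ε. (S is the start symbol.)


$ ∈ FOLLOW(S). For each A -> αBβ: add FIRST(β)\{ε} to FOLLOW(B); if β nullable, add FOLLOW(A).
FOLLOW(S) = {$, a}


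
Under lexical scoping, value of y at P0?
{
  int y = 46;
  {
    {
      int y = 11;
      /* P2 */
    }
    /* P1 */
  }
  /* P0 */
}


y declared in the same block as P0
y = 46


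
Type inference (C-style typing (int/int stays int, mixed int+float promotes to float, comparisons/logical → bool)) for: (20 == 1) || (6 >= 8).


Operand types: bool || bool
Rule: logical operators take bool operands and yield bool
Result type: bool


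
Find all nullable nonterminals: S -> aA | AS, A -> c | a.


A nonterminal is nullable iff some alternative derives ε (directly, or every symbol in it is nullable)
Nullable: {}


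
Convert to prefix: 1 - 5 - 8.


left-to-right (same/higher precedence on left): tree is (- (- 1 5) 8)
Prefix: - - 1 5 8


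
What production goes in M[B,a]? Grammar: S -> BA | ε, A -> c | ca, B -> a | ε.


For [B, a]: 'a' ∈ FIRST(a)
Entry: B -> a


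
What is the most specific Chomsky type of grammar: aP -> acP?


LHS has context (more than one symbol) and |LHS| ≤ |RHS|
Classification: Type 1 (Context-Sensitive)


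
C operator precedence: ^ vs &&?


'^' is bitwise XOR (level 4); '&&' is logical AND (level 2)
Higher level binds tighter
'^' has higher precedence than '&&'


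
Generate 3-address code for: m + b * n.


Break into single-operator statements:
t1 = b * n
t2 = m + t1


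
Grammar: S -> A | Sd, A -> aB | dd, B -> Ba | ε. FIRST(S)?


Per alternative of S: FIRST(A) = {a, d}; FIRST(Sd) = {a, d}
FIRST(S) = {a, d}


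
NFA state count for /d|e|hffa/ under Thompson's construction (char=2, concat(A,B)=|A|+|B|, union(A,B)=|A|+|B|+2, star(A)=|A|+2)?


Syntax tree has 6 char leaf(s), 2 union(s), 0 star(s)
chars contribute 6×2 = 12; each union adds +2; each star adds +2
Total: 12 + 4 + 0 = 16 states


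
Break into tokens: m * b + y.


Scan left to right, longest-match per lexeme
Tokens: ID(m), OP(*), ID(b), OP(+), ID(y)


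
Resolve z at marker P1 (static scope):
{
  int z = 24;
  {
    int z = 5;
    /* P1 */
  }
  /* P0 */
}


z declared in the same block as P1
z = 5


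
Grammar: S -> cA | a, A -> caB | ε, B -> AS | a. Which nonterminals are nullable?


A nonterminal is nullable iff some alternative derives ε (directly, or every symbol in it is nullable)
Nullable: {A}


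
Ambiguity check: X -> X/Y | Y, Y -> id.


precedence layered via separate nonterminal Y: deterministic
Unambiguous


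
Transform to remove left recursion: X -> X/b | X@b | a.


Left-recursive alternatives: X/b, X@b; non-recursive: a
Introduce X': X -> aX', X' -> /bX' | @bX' | ε


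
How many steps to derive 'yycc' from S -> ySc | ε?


Derivation: S => ySc => yyScc => yycc
Steps: 3


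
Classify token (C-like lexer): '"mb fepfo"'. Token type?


Pattern: double-quoted sequence
Type: STRING_LITERAL


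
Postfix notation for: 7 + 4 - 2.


Left to right (same or higher precedence on left)
Postfix: 7 4 + 2 -


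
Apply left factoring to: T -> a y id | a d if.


Common prefix: 'a'
Factored: T -> a T', T' -> y id | d if


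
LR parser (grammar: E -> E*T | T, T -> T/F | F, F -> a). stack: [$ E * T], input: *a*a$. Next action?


handle 'E*T' on top; lookahead ∈ FOLLOW(E) = {*, $}
Action: reduce (E -> E*T)


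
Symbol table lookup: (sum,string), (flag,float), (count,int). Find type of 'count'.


Lookup 'count' → type int


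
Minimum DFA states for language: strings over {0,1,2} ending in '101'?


Track the longest suffix of input matching a prefix of '101': 4 classes (prefixes of length 0..3)
Minimal DFA: 4 states


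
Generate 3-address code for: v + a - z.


Break into single-operator statements:
t1 = v + a
t2 = t1 - z


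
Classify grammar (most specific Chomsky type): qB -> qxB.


LHS has context (more than one symbol) and |LHS| ≤ |RHS|
Classification: Type 1 (Context-Sensitive)


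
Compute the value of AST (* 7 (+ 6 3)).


Evaluate inner: (+ 6 3) = 9
Evaluate root: (* 7 9) = 63
Result: 63


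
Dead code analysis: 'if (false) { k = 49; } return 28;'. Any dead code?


condition is constant false, so the whole block is unreachable
Dead: 'if (false) { k = 49; }'


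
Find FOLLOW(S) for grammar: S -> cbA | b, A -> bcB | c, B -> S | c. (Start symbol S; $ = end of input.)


$ ∈ FOLLOW(S). For each A -> αBβ: add FIRST(β)\{ε} to FOLLOW(B); if β nullable, add FOLLOW(A).
FOLLOW(S) = {$}


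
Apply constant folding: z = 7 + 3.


7 + 3 = 10 at compile time
Optimized: z = 10


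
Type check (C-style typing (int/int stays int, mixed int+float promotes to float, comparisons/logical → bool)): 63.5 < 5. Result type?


Operand types: float < int
Rule: comparison yields bool
Result type: bool


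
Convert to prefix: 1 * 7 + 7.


left-to-right (same/higher precedence on left): tree is (+ (* 1 7) 7)
Prefix: + * 1 7 7


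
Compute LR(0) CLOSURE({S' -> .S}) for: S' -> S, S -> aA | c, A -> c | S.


Start: S' -> .S
For each item with dot before a nonterminal B, add B -> .γ for every B-production
Closure: [S' -> .S, S -> .aA, S -> .c]


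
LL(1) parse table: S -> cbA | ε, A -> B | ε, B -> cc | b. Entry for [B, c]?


For [B, c]: 'c' ∈ FIRST(cc)
Entry: B -> cc


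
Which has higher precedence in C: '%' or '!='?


'%' is multiplicative (level 10); '!=' is equality (level 6)
Higher level binds tighter
'%' has higher precedence than '!='


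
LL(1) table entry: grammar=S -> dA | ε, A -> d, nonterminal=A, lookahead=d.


For [A, d]: 'd' ∈ FIRST(d)
Entry: A -> d


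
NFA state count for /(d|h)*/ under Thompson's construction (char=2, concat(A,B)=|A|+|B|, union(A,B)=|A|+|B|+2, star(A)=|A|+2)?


Syntax tree has 2 char leaf(s), 1 union(s), 1 star(s)
chars contribute 2×2 = 4; each union adds +2; each star adds +2
Total: 4 + 2 + 2 = 8 states


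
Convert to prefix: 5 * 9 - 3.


left-to-right (same/higher precedence on left): tree is (- (* 5 9) 3)
Prefix: - * 5 9 3


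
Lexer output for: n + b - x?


Scan left to right, longest-match per lexeme
Tokens: ID(n), OP(+), ID(b), OP(-), ID(x)


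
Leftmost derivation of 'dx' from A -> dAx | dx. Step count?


Derivation: A => dx
Steps: 1


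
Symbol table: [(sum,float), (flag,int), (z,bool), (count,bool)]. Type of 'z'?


Lookup 'z' → type bool


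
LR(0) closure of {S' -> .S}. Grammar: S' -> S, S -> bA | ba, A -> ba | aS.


Start: S' -> .S
For each item with dot before a nonterminal B, add B -> .γ for every B-production
Closure: [S' -> .S, S -> .bA, S -> .ba]


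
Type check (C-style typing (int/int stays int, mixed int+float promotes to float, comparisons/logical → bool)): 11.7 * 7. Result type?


Operand types: float * int
Rule: mixed int/float promotes to float; int/int stays int
Result type: float


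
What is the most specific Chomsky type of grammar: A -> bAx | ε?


Single nonterminal LHS, but b^n x^n is not regular
Classification: Type 2 (Context-Free)


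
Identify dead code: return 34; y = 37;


statement follows a return and is unreachable
Dead: 'y = 37'


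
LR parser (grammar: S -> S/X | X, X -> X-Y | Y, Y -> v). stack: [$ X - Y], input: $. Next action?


handle 'X-Y' on top
Action: reduce (X -> X-Y)


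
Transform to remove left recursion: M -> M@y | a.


Left-recursive alternatives: M@y; non-recursive: a
Introduce M': M -> aM', M' -> @yM' | ε


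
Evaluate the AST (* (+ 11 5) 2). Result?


Evaluate inner: (+ 11 5) = 16
Evaluate root: (* 16 2) = 32
Result: 32


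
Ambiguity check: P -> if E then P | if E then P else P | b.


dangling else: 'if E then if E then b else b' parses two ways
Ambiguous


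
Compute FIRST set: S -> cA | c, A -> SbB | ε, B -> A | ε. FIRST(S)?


Per alternative of S: FIRST(cA) = {c}; FIRST(c) = {c}
FIRST(S) = {c}
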